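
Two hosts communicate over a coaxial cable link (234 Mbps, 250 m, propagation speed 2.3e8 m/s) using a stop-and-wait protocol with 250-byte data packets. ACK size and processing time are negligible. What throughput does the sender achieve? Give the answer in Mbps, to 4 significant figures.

t_tx = L/R = 2000/234000000 = 8.54701e-06 s.
t_prop = 250/2.3e+08 = 1.08696e-06 s; RTT = 2.17391e-06 s.
Cycle = t_tx + RTT = 1.07209e-05 s.
Throughput = L / cycle = 2000 / 1.07209e-05 = 186.6 Mbps.

186.6 Mbps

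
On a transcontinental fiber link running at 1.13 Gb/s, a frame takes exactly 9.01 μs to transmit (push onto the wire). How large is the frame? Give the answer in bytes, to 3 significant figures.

1270 bytes

L = R × t_tx = 1130000000 b/s × 9.01e-06 s = 10181.3 bits.
In bytes: 10181.3 / 8 = 1270 bytes.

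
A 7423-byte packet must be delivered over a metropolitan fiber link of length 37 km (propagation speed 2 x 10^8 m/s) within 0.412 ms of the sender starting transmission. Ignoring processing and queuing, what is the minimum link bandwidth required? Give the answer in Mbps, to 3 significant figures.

262 Mbps

L = 59384 bits.
Propagation delay = 37000 / 200000000 = 0.185 ms.
Transmission budget = 0.412 − 0.185 = 0.227 ms.
R ≥ L / t_tx = 59384 bits / 0.000227 s = 262 Mbps.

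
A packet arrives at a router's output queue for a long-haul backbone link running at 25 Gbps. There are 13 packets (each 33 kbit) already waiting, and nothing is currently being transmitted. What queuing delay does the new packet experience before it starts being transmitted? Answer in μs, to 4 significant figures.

Each queued packet: L/R = 33000/25000000000 = 1.32 μs.
13 queued → 17.16 μs.
Queuing delay = 17.16 μs.

17.16 μs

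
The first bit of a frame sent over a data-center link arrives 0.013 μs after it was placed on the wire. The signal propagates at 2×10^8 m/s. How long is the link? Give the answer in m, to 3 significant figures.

d = s × t_prop = 200000000 × 1.3e-08 = 2.60 m.

2.60 m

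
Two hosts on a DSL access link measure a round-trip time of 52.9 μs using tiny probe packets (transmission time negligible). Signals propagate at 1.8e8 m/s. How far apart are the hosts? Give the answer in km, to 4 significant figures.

4.761 km

One-way propagation = RTT/2 = 26.45 μs.
d = s × t = 180000000 × 2.645e-05 = 4.761 km.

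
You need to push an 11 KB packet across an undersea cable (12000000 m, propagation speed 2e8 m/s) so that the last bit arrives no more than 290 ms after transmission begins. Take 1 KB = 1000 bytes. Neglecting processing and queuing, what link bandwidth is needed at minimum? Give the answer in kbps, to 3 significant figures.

L = 88000 bits.
Propagation delay = 12000000 / 200000000 = 60 ms.
Transmission budget = 290 − 60 = 230 ms.
R ≥ L / t_tx = 88000 bits / 0.23 s = 383 kbps.

383 kbps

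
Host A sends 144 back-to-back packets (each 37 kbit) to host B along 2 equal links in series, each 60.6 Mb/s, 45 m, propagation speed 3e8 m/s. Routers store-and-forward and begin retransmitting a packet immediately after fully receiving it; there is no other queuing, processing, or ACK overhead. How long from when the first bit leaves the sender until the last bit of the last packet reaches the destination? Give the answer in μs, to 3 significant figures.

Per-hop transmission t_tx = L/R = 37000/60600000 = 610.561 μs.
Per-hop propagation t_prop = 45/300000000 = 0.15 μs.
Pipeline fill: first packet needs 2·t_tx to clear all hops; remaining 143 packets each add one t_tx.
Total = (2+144-1)·t_tx + 2·t_prop = 145·610.561 + 2·0.15 = 88500 μs.

88500 μs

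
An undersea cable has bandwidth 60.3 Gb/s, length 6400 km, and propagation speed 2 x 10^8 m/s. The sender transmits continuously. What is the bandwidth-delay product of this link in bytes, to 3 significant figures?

Propagation delay = 6400000 / 200000000 = 0.032 s.
BDP = R × t_prop = 60300000000 × 0.032 = 1929600000 bits.
In bytes: 1929600000/8 = 241000000 bytes.

241000000 bytes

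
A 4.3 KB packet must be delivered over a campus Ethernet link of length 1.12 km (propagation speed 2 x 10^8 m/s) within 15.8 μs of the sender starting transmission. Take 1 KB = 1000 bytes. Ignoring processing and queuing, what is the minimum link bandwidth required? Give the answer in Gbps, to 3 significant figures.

L = 34400 bits.
Propagation delay = 1120 / 200000000 = 5.6 μs.
Transmission budget = 15.8 − 5.6 = 10.2 μs.
R ≥ L / t_tx = 34400 bits / 1.02e-05 s = 3.37 Gbps.

3.37 Gbps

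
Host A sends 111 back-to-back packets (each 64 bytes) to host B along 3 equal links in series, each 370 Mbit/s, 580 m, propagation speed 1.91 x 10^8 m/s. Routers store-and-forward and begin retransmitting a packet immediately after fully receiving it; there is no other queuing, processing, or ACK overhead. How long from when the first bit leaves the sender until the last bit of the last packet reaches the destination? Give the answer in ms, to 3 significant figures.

0.165 ms

Per-hop transmission t_tx = L/R = 512/370000000 = 0.00138378 ms.
Per-hop propagation t_prop = 580/191000000 = 0.00303665 ms.
Pipeline fill: first packet needs 3·t_tx to clear all hops; remaining 110 packets each add one t_tx.
Total = (3+111-1)·t_tx + 3·t_prop = 113·0.00138378 + 3·0.00303665 = 0.165 ms.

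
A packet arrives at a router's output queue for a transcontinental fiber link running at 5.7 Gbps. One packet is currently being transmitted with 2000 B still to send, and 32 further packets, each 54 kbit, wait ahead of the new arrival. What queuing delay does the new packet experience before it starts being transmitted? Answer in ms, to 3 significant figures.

0.306 ms

Each queued packet: L/R = 54000/5700000000 = 0.00947368 ms.
32 queued → 0.303158 ms.
Plus remaining 16000 bits of current packet: 0.00280702 ms.
Queuing delay = 0.306 ms.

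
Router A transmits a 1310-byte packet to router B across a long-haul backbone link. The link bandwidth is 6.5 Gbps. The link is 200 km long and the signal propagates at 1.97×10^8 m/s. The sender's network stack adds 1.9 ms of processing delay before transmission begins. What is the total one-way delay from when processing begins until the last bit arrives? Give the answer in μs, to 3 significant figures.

L = 1310 × 8 = 10480 bits.
Transmission delay = L/R = 10480 / 6500000000 = 1.61231 μs.
Propagation delay = d/s = 200000 m / 197000000 m/s = 1015.23 μs.
Plus processing delay 1.9 ms = 1900 μs.
Total = 2920 μs.

2920 μs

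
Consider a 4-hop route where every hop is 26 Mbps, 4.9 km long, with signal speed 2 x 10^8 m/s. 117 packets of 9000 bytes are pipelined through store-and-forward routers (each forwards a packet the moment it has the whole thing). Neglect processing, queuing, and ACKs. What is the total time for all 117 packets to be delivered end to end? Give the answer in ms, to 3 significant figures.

Per-hop transmission t_tx = L/R = 72000/26000000 = 2.76923 ms.
Per-hop propagation t_prop = 4900/200000000 = 0.0245 ms.
Pipeline fill: first packet needs 4·t_tx to clear all hops; remaining 116 packets each add one t_tx.
Total = (4+117-1)·t_tx + 4·t_prop = 120·2.76923 + 4·0.0245 = 332 ms.

332 ms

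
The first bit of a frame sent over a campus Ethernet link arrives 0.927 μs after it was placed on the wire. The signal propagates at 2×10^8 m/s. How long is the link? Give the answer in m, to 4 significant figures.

185.4 m

d = s × t_prop = 200000000 × 9.27e-07 = 185.4 m.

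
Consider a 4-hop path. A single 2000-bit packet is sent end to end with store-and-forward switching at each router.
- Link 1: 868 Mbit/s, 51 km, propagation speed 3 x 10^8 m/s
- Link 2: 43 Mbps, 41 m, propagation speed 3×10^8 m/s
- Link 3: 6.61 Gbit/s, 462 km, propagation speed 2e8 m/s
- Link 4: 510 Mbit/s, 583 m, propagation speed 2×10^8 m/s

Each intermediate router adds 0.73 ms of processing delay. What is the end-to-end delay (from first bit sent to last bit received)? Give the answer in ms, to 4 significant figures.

Transmission delays (L/R per hop): 0.00230415, 0.0465116, 0.000302572, 0.00392157 ms; sum = 0.0530399 ms.
Propagation delays (d/s per hop): 0.17, 0.000136667, 2.31, 0.002915 ms; sum = 2.48305 ms.
Processing at 3 router(s): 3 × 0.73 ms = 2.19 ms.
End-to-end = 4.726 ms.

4.726 ms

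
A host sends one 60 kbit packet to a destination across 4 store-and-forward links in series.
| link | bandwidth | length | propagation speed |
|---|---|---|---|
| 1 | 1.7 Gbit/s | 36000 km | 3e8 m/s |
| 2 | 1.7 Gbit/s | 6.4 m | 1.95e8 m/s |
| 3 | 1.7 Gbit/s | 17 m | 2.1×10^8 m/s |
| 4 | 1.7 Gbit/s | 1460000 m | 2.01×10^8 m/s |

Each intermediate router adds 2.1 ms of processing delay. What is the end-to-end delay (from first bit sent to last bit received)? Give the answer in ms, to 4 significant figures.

L = 60000 bits.
Transmission delay per hop = L/R = 60000/1700000000 = 0.0352941 ms; 4 hops → 0.141176 ms.
Propagation delays (d/s per hop): 120, 3.28205e-05, 8.09524e-05, 7.26368 ms; sum = 127.264 ms.
Processing at 3 router(s): 3 × 2.1 ms = 6.3 ms.
End-to-end = 133.7 ms.

133.7 ms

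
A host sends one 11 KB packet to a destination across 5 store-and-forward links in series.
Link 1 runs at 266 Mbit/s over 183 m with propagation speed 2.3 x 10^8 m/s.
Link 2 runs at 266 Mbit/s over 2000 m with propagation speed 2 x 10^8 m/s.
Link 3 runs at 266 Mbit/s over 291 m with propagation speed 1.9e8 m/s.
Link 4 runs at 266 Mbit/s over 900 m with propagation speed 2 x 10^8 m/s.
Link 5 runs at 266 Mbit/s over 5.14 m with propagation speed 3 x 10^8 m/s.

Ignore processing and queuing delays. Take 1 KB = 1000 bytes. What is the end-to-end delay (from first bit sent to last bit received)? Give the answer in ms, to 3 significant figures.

1.67 ms

L = 88000 bits.
Transmission delay per hop = L/R = 88000/266000000 = 0.330827 ms; 5 hops → 1.65414 ms.
Propagation delays (d/s per hop): 0.000795652, 0.01, 0.00153158, 0.0045, 1.71333e-05 ms; sum = 0.0168444 ms.
End-to-end = 1.67 ms.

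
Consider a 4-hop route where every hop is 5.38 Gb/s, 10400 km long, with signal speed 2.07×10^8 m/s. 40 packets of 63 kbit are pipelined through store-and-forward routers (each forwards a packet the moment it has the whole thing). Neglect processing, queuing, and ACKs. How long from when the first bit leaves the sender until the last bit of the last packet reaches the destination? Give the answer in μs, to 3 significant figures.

Per-hop transmission t_tx = L/R = 63000/5380000000 = 11.71 μs.
Per-hop propagation t_prop = 10400000/2.07e+08 = 50241.5 μs.
Pipeline fill: first packet needs 4·t_tx to clear all hops; remaining 39 packets each add one t_tx.
Total = (4+40-1)·t_tx + 4·t_prop = 43·11.71 + 4·50241.5 = 201000 μs.

201000 μs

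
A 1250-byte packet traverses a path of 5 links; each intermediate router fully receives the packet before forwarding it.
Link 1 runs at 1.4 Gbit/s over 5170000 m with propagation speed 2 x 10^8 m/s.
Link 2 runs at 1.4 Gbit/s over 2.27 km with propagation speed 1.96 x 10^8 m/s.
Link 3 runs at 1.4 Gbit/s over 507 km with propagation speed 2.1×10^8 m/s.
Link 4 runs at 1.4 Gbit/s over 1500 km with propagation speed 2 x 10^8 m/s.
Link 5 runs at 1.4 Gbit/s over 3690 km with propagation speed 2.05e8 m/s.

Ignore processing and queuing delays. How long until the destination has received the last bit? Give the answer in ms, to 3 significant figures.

L = 1250 × 8 = 10000 bits.
Transmission delay per hop = L/R = 10000/1400000000 = 0.00714286 ms; 5 hops → 0.0357143 ms.
Propagation delays (d/s per hop): 25.85, 0.0115816, 2.41429, 7.5, 18 ms; sum = 53.7759 ms.
End-to-end = 53.8 ms.

53.8 ms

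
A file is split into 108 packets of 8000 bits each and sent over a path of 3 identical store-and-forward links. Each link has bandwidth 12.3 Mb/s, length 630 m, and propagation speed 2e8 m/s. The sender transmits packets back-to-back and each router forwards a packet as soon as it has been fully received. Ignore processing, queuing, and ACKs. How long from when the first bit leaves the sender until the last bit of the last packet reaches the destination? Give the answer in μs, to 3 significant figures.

71600 μs

Per-hop transmission t_tx = L/R = 8000/12300000 = 650.407 μs.
Per-hop propagation t_prop = 630/200000000 = 3.15 μs.
Pipeline fill: first packet needs 3·t_tx to clear all hops; remaining 107 packets each add one t_tx.
Total = (3+108-1)·t_tx + 3·t_prop = 110·650.407 + 3·3.15 = 71600 μs.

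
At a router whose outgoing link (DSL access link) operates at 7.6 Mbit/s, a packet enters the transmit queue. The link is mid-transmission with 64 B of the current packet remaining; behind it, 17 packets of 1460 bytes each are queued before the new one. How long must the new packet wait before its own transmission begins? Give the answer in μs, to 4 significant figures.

Each queued packet: L/R = 11680/7600000 = 1536.84 μs.
17 queued → 26126.3 μs.
Plus remaining 512 bits of current packet: 67.3684 μs.
Queuing delay = 26190 μs.

26190 μs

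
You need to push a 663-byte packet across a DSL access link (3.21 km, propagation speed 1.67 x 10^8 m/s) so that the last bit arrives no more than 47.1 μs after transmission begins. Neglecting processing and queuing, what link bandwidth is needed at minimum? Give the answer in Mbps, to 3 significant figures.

L = 5304 bits.
Propagation delay = 3210 / 167000000 = 19.2216 μs.
Transmission budget = 47.1 − 19.2216 = 27.8784 μs.
R ≥ L / t_tx = 5304 bits / 2.78784e-05 s = 190 Mbps.

190 Mbps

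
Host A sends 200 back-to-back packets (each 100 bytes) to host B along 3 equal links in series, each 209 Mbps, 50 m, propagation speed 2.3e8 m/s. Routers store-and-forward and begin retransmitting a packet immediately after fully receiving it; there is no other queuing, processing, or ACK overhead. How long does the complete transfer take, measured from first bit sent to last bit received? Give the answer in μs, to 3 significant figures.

774 μs

Per-hop transmission t_tx = L/R = 800/209000000 = 3.82775 μs.
Per-hop propagation t_prop = 50/2.3e+08 = 0.217391 μs.
Pipeline fill: first packet needs 3·t_tx to clear all hops; remaining 199 packets each add one t_tx.
Total = (3+200-1)·t_tx + 3·t_prop = 202·3.82775 + 3·0.217391 = 774 μs.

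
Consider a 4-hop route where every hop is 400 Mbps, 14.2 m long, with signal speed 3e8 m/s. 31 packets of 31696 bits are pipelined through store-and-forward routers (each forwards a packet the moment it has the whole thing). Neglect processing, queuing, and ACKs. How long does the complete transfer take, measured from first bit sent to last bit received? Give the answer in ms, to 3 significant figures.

Per-hop transmission t_tx = L/R = 31696/400000000 = 0.07924 ms.
Per-hop propagation t_prop = 14.2/300000000 = 4.73333e-05 ms.
Pipeline fill: first packet needs 4·t_tx to clear all hops; remaining 30 packets each add one t_tx.
Total = (4+31-1)·t_tx + 4·t_prop = 34·0.07924 + 4·4.73333e-05 = 2.69 ms.

2.69 ms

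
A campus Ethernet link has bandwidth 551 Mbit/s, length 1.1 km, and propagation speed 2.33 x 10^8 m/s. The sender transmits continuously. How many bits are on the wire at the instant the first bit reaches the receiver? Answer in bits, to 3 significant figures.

Propagation delay = 1100 / 233000000 = 4.72103e-06 s.
BDP = R × t_prop = 551000000 × 4.72103e-06 = 2601.29 bits.

2600 bits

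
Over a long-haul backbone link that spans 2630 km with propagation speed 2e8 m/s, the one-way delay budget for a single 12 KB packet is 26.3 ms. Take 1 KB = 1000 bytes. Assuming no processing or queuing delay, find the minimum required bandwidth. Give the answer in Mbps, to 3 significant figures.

L = 96000 bits.
Propagation delay = 2630000 / 200000000 = 13.15 ms.
Transmission budget = 26.3 − 13.15 = 13.15 ms.
R ≥ L / t_tx = 96000 bits / 0.01315 s = 7.30 Mbps.

7.30 Mbps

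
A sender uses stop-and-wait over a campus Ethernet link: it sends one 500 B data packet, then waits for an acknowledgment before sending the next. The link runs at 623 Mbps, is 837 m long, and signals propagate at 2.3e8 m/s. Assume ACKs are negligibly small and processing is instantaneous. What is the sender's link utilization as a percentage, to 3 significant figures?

46.9 %

t_tx = L/R = 4000/623000000 = 6.42055e-06 s.
t_prop = 837/2.3e+08 = 3.63913e-06 s; RTT = 7.27826e-06 s.
Cycle = t_tx + RTT = 1.36988e-05 s.
Utilization = t_tx / cycle = 6.42055e-06/1.36988e-05 = 46.9 %.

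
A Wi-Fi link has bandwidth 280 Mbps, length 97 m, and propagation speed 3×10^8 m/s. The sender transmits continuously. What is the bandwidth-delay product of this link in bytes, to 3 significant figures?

11.3 bytes

Propagation delay = 97 / 300000000 = 3.23333e-07 s.
BDP = R × t_prop = 280000000 × 3.23333e-07 = 90.5333 bits.
In bytes: 90.5333/8 = 11.3 bytes.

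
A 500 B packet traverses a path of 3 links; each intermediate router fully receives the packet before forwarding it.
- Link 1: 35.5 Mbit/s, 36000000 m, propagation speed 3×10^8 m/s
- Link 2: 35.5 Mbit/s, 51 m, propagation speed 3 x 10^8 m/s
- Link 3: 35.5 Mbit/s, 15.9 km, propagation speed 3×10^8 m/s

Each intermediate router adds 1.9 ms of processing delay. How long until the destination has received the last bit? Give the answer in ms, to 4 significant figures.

124.2 ms

L = 500 × 8 = 4000 bits.
Transmission delay per hop = L/R = 4000/35500000 = 0.112676 ms; 3 hops → 0.338028 ms.
Propagation delays (d/s per hop): 120, 0.00017, 0.053 ms; sum = 120.053 ms.
Processing at 2 router(s): 2 × 1.9 ms = 3.8 ms.
End-to-end = 124.2 ms.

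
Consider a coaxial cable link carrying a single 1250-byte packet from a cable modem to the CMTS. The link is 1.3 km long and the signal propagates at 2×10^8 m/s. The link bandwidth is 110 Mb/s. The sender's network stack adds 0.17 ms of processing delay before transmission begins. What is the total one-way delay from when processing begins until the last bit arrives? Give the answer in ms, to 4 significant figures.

L = 1250 × 8 = 10000 bits.
Transmission delay = L/R = 10000 / 110000000 = 0.0909091 ms.
Propagation delay = d/s = 1300 m / 200000000 m/s = 0.0065 ms.
Plus processing delay 0.17 ms = 0.17 ms.
Total = 0.2674 ms.

0.2674 ms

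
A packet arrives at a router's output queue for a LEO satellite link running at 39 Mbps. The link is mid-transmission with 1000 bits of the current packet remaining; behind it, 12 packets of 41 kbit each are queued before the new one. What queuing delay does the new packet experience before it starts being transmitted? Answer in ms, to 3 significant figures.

12.6 ms

Each queued packet: L/R = 41000/39000000 = 1.05128 ms.
12 queued → 12.6154 ms.
Plus remaining 1000 bits of current packet: 0.025641 ms.
Queuing delay = 12.6 ms.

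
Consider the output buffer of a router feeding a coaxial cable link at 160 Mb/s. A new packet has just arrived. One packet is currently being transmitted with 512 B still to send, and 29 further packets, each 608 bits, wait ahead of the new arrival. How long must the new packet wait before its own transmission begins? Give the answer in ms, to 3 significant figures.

0.136 ms

Each queued packet: L/R = 608/160000000 = 0.0038 ms.
29 queued → 0.1102 ms.
Plus remaining 4096 bits of current packet: 0.0256 ms.
Queuing delay = 0.136 ms.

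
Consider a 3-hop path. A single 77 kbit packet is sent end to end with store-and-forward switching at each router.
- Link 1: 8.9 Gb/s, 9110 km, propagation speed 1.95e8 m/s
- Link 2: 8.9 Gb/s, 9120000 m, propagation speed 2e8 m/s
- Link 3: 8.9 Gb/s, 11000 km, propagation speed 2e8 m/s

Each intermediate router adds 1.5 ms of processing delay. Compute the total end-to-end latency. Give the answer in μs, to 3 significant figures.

L = 77000 bits.
Transmission delay per hop = L/R = 77000/8900000000 = 8.65169 μs; 3 hops → 25.9551 μs.
Propagation delays (d/s per hop): 46717.9, 45600, 55000 μs; sum = 147318 μs.
Processing at 2 router(s): 2 × 1.5 ms = 3000 μs.
End-to-end = 150000 μs.

150000 μs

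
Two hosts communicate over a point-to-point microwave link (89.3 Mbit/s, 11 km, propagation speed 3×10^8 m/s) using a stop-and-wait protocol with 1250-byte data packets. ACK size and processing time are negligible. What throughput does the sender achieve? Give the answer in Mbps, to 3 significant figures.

54.0 Mbps

t_tx = L/R = 10000/89300000 = 0.000111982 s.
t_prop = 11000/300000000 = 3.66667e-05 s; RTT = 7.33333e-05 s.
Cycle = t_tx + RTT = 0.000185315 s.
Throughput = L / cycle = 10000 / 0.000185315 = 54.0 Mbps.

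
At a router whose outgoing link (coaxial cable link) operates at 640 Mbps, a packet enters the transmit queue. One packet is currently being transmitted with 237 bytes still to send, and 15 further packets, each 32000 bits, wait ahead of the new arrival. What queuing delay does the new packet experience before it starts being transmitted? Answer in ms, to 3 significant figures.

0.753 ms

Each queued packet: L/R = 32000/640000000 = 0.05 ms.
15 queued → 0.75 ms.
Plus remaining 1896 bits of current packet: 0.0029625 ms.
Queuing delay = 0.753 ms.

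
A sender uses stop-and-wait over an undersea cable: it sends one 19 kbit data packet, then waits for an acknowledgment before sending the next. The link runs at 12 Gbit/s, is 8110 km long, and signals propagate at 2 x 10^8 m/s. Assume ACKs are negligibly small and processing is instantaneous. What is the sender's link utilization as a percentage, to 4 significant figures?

0.001952 %

t_tx = L/R = 19000/12000000000 = 1.58333e-06 s.
t_prop = 8110000/200000000 = 0.04055 s; RTT = 0.0811 s.
Cycle = t_tx + RTT = 0.0811016 s.
Utilization = t_tx / cycle = 1.58333e-06/0.0811016 = 0.001952 %.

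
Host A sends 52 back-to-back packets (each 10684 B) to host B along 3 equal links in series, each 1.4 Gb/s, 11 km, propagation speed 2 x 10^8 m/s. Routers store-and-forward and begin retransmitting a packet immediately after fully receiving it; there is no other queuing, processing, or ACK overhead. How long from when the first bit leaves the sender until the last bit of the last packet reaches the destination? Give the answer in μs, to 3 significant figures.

3460 μs

Per-hop transmission t_tx = L/R = 85472/1400000000 = 61.0514 μs.
Per-hop propagation t_prop = 11000/200000000 = 55 μs.
Pipeline fill: first packet needs 3·t_tx to clear all hops; remaining 51 packets each add one t_tx.
Total = (3+52-1)·t_tx + 3·t_prop = 54·61.0514 + 3·55 = 3460 μs.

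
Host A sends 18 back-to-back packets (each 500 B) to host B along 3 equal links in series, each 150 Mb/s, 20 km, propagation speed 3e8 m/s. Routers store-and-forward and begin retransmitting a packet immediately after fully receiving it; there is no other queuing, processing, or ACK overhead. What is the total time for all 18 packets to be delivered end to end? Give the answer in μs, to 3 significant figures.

Per-hop transmission t_tx = L/R = 4000/150000000 = 26.6667 μs.
Per-hop propagation t_prop = 20000/300000000 = 66.6667 μs.
Pipeline fill: first packet needs 3·t_tx to clear all hops; remaining 17 packets each add one t_tx.
Total = (3+18-1)·t_tx + 3·t_prop = 20·26.6667 + 3·66.6667 = 733 μs.

733 μs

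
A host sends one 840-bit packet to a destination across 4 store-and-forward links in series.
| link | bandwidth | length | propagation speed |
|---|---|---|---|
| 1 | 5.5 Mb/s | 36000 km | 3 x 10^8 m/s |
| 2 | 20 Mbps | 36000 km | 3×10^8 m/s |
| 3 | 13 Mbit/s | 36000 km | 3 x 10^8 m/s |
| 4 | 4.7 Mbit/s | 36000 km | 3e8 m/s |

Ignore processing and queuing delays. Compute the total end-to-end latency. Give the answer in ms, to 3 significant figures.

Transmission delays (L/R per hop): 0.152727, 0.042, 0.0646154, 0.178723 ms; sum = 0.438066 ms.
Propagation delays (d/s per hop): 120, 120, 120, 120 ms; sum = 480 ms.
End-to-end = 480 ms.

480 ms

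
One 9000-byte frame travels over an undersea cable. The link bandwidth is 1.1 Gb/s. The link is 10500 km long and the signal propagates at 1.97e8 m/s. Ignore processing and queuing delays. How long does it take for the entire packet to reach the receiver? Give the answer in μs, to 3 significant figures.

L = 9000 × 8 = 72000 bits.
Transmission delay = L/R = 72000 / 1100000000 = 65.4545 μs.
Propagation delay = d/s = 10500000 m / 197000000 m/s = 53299.5 μs.
Total = 53400 μs.

53400 μs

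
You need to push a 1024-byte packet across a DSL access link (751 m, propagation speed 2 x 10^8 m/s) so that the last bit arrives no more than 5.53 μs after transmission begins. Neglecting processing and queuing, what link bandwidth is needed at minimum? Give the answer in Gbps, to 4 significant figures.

L = 8192 bits.
Propagation delay = 751 / 200000000 = 3.755 μs.
Transmission budget = 5.53 − 3.755 = 1.775 μs.
R ≥ L / t_tx = 8192 bits / 1.775e-06 s = 4.615 Gbps.

4.615 Gbps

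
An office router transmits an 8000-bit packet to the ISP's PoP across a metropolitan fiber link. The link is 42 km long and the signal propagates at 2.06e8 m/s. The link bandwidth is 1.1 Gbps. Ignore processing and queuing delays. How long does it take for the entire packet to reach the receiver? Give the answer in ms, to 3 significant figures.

Transmission delay = L/R = 8000 / 1100000000 = 0.00727273 ms.
Propagation delay = d/s = 42000 m / 206000000 m/s = 0.203883 ms.
Total = 0.211 ms.

0.211 ms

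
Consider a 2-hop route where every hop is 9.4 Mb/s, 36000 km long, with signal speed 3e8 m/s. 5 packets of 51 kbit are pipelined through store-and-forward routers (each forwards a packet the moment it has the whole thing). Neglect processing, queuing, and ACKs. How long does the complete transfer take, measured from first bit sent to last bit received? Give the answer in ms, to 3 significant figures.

273 ms

Per-hop transmission t_tx = L/R = 51000/9400000 = 5.42553 ms.
Per-hop propagation t_prop = 36000000/300000000 = 120 ms.
Pipeline fill: first packet needs 2·t_tx to clear all hops; remaining 4 packets each add one t_tx.
Total = (2+5-1)·t_tx + 2·t_prop = 6·5.42553 + 2·120 = 273 ms.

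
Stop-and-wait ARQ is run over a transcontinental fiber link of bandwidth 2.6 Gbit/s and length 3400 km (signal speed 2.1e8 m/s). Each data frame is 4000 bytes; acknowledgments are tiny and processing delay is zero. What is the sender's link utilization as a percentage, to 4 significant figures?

0.03799 %

t_tx = L/R = 32000/2600000000 = 1.23077e-05 s.
t_prop = 3400000/210000000 = 0.0161905 s; RTT = 0.032381 s.
Cycle = t_tx + RTT = 0.0323933 s.
Utilization = t_tx / cycle = 1.23077e-05/0.0323933 = 0.03799 %.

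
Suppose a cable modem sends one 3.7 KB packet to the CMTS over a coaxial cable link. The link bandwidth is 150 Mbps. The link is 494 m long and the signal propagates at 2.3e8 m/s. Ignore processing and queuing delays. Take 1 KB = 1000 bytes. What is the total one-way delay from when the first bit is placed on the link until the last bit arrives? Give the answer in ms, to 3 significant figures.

L = 29600 bits.
Transmission delay = L/R = 29600 / 150000000 = 0.197333 ms.
Propagation delay = d/s = 494 m / 2.3e+08 m/s = 0.00214783 ms.
Total = 0.199 ms.

0.199 ms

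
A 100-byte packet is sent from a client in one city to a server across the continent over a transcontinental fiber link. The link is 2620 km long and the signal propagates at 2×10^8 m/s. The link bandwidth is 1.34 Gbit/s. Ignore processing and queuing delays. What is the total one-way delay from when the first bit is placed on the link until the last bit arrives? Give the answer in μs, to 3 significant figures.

13100 μs

L = 100 × 8 = 800 bits.
Transmission delay = L/R = 800 / 1340000000 = 0.597015 μs.
Propagation delay = d/s = 2620000 m / 200000000 m/s = 13100 μs.
Total = 13100 μs.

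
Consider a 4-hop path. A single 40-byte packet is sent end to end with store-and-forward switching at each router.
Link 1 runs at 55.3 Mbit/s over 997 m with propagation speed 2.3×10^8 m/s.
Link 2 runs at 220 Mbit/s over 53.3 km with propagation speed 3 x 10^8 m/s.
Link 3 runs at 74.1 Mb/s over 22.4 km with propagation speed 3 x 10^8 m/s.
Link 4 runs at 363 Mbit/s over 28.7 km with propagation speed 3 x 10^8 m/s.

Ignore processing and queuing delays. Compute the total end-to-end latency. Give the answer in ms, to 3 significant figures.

0.365 ms

L = 40 × 8 = 320 bits.
Transmission delays (L/R per hop): 0.00578662, 0.00145455, 0.00431849, 0.000881543 ms; sum = 0.0124412 ms.
Propagation delays (d/s per hop): 0.00433478, 0.177667, 0.0746667, 0.0956667 ms; sum = 0.352335 ms.
End-to-end = 0.365 ms.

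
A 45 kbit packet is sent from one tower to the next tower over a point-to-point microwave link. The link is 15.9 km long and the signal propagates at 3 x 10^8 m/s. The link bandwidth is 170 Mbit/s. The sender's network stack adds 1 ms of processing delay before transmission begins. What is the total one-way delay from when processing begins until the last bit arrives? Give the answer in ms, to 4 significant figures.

L = 45000 bits.
Transmission delay = L/R = 45000 / 170000000 = 0.264706 ms.
Propagation delay = d/s = 15900 m / 300000000 m/s = 0.053 ms.
Plus processing delay 1 ms = 1 ms.
Total = 1.318 ms.

1.318 ms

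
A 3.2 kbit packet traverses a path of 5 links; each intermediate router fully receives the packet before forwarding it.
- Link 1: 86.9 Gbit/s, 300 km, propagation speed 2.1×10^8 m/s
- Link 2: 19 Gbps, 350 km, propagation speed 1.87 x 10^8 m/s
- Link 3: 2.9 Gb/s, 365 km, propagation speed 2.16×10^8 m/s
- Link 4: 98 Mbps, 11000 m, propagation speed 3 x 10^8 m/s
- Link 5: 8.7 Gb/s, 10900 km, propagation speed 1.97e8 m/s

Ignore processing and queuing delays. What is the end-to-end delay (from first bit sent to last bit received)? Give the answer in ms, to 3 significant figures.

60.4 ms

L = 3200 bits.
Transmission delays (L/R per hop): 3.68239e-05, 0.000168421, 0.00110345, 0.0326531, 0.000367816 ms; sum = 0.0343296 ms.
Propagation delays (d/s per hop): 1.42857, 1.87166, 1.68981, 0.0366667, 55.3299 ms; sum = 60.3567 ms.
End-to-end = 60.4 ms.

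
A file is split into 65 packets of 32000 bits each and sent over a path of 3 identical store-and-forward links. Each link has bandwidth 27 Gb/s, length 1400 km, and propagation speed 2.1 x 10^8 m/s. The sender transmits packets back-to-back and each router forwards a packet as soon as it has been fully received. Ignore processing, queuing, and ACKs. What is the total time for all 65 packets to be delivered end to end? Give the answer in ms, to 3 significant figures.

Per-hop transmission t_tx = L/R = 32000/27000000000 = 0.00118519 ms.
Per-hop propagation t_prop = 1400000/210000000 = 6.66667 ms.
Pipeline fill: first packet needs 3·t_tx to clear all hops; remaining 64 packets each add one t_tx.
Total = (3+65-1)·t_tx + 3·t_prop = 67·0.00118519 + 3·6.66667 = 20.1 ms.

20.1 ms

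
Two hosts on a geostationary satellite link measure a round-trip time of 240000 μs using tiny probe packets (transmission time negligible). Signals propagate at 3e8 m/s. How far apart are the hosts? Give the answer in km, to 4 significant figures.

36000 km

One-way propagation = RTT/2 = 120000 μs.
d = s × t = 300000000 × 0.12 = 36000 km.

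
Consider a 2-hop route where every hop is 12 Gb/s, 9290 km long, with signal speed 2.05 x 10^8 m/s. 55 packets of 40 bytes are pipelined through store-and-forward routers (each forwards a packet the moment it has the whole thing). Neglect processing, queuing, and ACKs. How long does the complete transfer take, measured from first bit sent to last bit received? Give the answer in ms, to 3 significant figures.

90.6 ms

Per-hop transmission t_tx = L/R = 320/12000000000 = 2.66667e-05 ms.
Per-hop propagation t_prop = 9290000/2.05e+08 = 45.3171 ms.
Pipeline fill: first packet needs 2·t_tx to clear all hops; remaining 54 packets each add one t_tx.
Total = (2+55-1)·t_tx + 2·t_prop = 56·2.66667e-05 + 2·45.3171 = 90.6 ms.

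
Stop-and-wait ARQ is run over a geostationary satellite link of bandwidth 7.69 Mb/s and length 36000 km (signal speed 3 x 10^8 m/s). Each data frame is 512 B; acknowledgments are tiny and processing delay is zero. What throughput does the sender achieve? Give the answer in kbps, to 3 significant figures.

t_tx = L/R = 4096/7690000 = 0.00053264 s.
t_prop = 36000000/300000000 = 0.12 s; RTT = 0.24 s.
Cycle = t_tx + RTT = 0.240533 s.
Throughput = L / cycle = 4096 / 0.240533 = 17.0 kbps.

17.0 kbps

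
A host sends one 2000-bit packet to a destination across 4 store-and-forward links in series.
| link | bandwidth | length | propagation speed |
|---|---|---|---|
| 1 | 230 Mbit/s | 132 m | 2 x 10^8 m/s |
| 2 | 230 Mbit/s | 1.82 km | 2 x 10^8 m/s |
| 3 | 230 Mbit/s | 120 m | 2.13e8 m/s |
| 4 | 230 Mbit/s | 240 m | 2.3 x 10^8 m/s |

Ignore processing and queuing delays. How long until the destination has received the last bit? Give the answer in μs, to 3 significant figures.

46.1 μs

Transmission delay per hop = L/R = 2000/230000000 = 8.69565 μs; 4 hops → 34.7826 μs.
Propagation delays (d/s per hop): 0.66, 9.1, 0.56338, 1.04348 μs; sum = 11.3669 μs.
End-to-end = 46.1 μs.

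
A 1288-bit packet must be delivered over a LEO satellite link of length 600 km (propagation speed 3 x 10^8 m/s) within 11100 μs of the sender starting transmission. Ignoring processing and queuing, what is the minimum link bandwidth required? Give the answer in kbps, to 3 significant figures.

Propagation delay = 600000 / 300000000 = 2000 μs.
Transmission budget = 11100 − 2000 = 9100 μs.
R ≥ L / t_tx = 1288 bits / 0.0091 s = 142 kbps.

142 kbps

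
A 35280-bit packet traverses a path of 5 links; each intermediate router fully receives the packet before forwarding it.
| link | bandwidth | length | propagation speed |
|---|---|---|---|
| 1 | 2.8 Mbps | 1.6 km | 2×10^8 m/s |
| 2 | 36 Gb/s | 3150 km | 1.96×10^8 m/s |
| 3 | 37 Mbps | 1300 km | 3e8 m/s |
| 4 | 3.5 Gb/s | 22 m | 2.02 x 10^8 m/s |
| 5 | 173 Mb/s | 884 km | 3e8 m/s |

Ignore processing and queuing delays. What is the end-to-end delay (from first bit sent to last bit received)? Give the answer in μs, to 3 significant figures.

37100 μs

Transmission delays (L/R per hop): 12600, 0.98, 953.514, 10.08, 203.931 μs; sum = 13768.5 μs.
Propagation delays (d/s per hop): 8, 16071.4, 4333.33, 0.108911, 2946.67 μs; sum = 23359.5 μs.
End-to-end = 37100 μs.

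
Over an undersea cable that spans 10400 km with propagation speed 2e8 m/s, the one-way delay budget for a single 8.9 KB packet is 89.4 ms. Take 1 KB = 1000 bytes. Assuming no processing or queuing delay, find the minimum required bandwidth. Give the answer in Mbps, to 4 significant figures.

1.904 Mbps

L = 71200 bits.
Propagation delay = 10400000 / 200000000 = 52 ms.
Transmission budget = 89.4 − 52 = 37.4 ms.
R ≥ L / t_tx = 71200 bits / 0.0374 s = 1.904 Mbps.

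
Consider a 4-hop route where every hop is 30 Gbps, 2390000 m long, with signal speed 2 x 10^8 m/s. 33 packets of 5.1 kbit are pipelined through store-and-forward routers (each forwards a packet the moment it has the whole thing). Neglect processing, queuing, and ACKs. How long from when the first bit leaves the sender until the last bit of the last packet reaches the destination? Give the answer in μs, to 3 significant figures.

Per-hop transmission t_tx = L/R = 5100/30000000000 = 0.17 μs.
Per-hop propagation t_prop = 2390000/200000000 = 11950 μs.
Pipeline fill: first packet needs 4·t_tx to clear all hops; remaining 32 packets each add one t_tx.
Total = (4+33-1)·t_tx + 4·t_prop = 36·0.17 + 4·11950 = 47800 μs.

47800 μs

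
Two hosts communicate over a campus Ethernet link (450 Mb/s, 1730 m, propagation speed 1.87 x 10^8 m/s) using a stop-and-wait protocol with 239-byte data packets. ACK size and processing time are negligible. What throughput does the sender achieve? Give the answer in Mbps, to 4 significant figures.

t_tx = L/R = 1912/450000000 = 4.24889e-06 s.
t_prop = 1730/187000000 = 9.25134e-06 s; RTT = 1.85027e-05 s.
Cycle = t_tx + RTT = 2.27516e-05 s.
Throughput = L / cycle = 1912 / 2.27516e-05 = 84.04 Mbps.

84.04 Mbps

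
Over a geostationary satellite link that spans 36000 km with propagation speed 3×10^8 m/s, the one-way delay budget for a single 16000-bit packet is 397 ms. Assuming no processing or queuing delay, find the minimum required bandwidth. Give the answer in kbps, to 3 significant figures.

57.8 kbps

Propagation delay = 36000000 / 300000000 = 120 ms.
Transmission budget = 397 − 120 = 277 ms.
R ≥ L / t_tx = 16000 bits / 0.277 s = 57.8 kbps.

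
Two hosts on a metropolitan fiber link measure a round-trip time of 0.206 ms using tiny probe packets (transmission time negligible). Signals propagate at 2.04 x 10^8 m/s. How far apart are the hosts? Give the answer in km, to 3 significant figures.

One-way propagation = RTT/2 = 0.103 ms.
d = s × t = 204000000 × 0.000103 = 21.0 km.

21.0 km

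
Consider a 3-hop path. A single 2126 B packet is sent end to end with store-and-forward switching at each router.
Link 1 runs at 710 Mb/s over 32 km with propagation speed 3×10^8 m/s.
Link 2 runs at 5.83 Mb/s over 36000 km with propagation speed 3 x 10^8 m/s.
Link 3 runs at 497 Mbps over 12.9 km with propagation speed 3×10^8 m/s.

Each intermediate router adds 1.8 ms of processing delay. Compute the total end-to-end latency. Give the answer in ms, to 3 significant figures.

L = 2126 × 8 = 17008 bits.
Transmission delays (L/R per hop): 0.0239549, 2.91732, 0.0342213 ms; sum = 2.9755 ms.
Propagation delays (d/s per hop): 0.106667, 120, 0.043 ms; sum = 120.15 ms.
Processing at 2 router(s): 2 × 1.8 ms = 3.6 ms.
End-to-end = 127 ms.

127 ms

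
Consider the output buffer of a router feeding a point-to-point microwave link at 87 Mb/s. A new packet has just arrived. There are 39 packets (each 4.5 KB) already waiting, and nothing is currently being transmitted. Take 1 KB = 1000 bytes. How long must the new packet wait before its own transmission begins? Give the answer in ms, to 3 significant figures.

16.1 ms

Each queued packet: L/R = 36000/87000000 = 0.413793 ms.
39 queued → 16.1379 ms.
Queuing delay = 16.1 ms.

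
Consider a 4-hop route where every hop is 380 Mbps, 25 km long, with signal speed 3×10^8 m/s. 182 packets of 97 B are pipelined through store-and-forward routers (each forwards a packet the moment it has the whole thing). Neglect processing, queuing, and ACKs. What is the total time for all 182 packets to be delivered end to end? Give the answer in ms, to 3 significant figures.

Per-hop transmission t_tx = L/R = 776/380000000 = 0.00204211 ms.
Per-hop propagation t_prop = 25000/300000000 = 0.0833333 ms.
Pipeline fill: first packet needs 4·t_tx to clear all hops; remaining 181 packets each add one t_tx.
Total = (4+182-1)·t_tx + 4·t_prop = 185·0.00204211 + 4·0.0833333 = 0.711 ms.

0.711 ms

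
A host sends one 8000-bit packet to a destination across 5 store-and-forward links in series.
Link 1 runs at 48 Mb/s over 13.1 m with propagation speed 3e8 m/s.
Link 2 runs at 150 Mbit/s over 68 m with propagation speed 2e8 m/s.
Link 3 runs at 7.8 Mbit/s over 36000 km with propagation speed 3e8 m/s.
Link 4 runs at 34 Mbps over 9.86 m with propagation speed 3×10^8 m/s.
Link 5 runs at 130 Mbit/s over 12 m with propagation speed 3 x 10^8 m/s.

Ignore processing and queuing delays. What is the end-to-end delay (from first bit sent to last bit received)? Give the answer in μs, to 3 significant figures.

122000 μs

Transmission delays (L/R per hop): 166.667, 53.3333, 1025.64, 235.294, 61.5385 μs; sum = 1542.47 μs.
Propagation delays (d/s per hop): 0.0436667, 0.34, 120000, 0.0328667, 0.04 μs; sum = 120000 μs.
End-to-end = 122000 μs.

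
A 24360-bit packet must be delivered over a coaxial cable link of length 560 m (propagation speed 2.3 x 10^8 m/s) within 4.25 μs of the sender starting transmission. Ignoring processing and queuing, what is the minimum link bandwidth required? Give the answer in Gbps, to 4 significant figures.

13.42 Gbps

Propagation delay = 560 / 2.3e+08 = 2.43478 μs.
Transmission budget = 4.25 − 2.43478 = 1.81522 μs.
R ≥ L / t_tx = 24360 bits / 1.81522e-06 s = 13.42 Gbps.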